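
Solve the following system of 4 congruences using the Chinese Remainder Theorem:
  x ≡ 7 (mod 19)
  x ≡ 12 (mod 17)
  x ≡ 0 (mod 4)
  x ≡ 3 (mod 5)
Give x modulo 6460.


Product of moduli M = 19 · 17 · 4 · 5 = 6460.
Merge one congruence at a time:
  Start: x ≡ 7 (mod 19).
  Combine with x ≡ 12 (mod 17); new modulus lcm = 323.
    Write x = 7 + 19·t and substitute into x ≡ 12 (mod 17): 19·t ≡ 12 − 7 = 5 (mod 17).
    Reduce coefficients mod 17: 2·t ≡ 5 (mod 17).
    The inverse of 2 mod 17 is 9 (since 2·9 = 18 = 1·17 + 1), so t ≡ 9·5 = 45 ≡ 11 (mod 17).
    Then x = 7 + 19·11 = 216, valid modulo lcm(19, 17) = 323: x ≡ 216 (mod 323).
  Combine with x ≡ 0 (mod 4); new modulus lcm = 1292.
    Write x = 216 + 323·t and substitute into x ≡ 0 (mod 4): 323·t ≡ 0 − 216 = -216 (mod 4).
    Reduce coefficients mod 4: 3·t ≡ 0 (mod 4).
    The inverse of 3 mod 4 is 3 (since 3·3 = 9 = 2·4 + 1), so t ≡ 3·0 = 0 ≡ 0 (mod 4).
    Then x = 216 + 323·0 = 216, valid modulo lcm(323, 4) = 1292: x ≡ 216 (mod 1292).
  Combine with x ≡ 3 (mod 5); new modulus lcm = 6460.
    Write x = 216 + 1292·t and substitute into x ≡ 3 (mod 5): 1292·t ≡ 3 − 216 = -213 (mod 5).
    Reduce coefficients mod 5: 2·t ≡ 2 (mod 5).
    The inverse of 2 mod 5 is 3 (since 2·3 = 6 = 1·5 + 1), so t ≡ 3·2 = 6 ≡ 1 (mod 5).
    Then x = 216 + 1292·1 = 1508, valid modulo lcm(1292, 5) = 6460: x ≡ 1508 (mod 6460).
Verify against each original: 1508 mod 19 = 7, 1508 mod 17 = 12, 1508 mod 4 = 0, 1508 mod 5 = 3.

x ≡ 1508 (mod 6460).


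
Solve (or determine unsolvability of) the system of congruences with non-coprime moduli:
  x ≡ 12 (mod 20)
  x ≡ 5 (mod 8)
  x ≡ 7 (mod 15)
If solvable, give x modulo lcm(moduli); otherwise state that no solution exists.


Moduli 20, 8, 15 are not pairwise coprime, so CRT works modulo lcm(m_i) when all pairwise compatibility conditions hold.
Pairwise compatibility: gcd(m_i, m_j) must divide a_i - a_j for every pair.
Merge one congruence at a time:
  Start: x ≡ 12 (mod 20).
  Combine with x ≡ 5 (mod 8): gcd(20, 8) = 4, and 5 - 12 = -7 is NOT divisible by 4.
    ⇒ system is inconsistent (no integer solution).

No solution (the system is inconsistent).


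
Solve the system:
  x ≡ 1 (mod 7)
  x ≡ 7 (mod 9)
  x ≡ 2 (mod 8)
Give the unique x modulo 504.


Moduli 7, 9, 8 are pairwise coprime; by CRT there is a unique solution modulo M = 7 · 9 · 8 = 504.
Solve pairwise, accumulating the modulus:
  Start with x ≡ 1 (mod 7).
  Combine with x ≡ 7 (mod 9): since gcd(7, 9) = 1, we get a unique residue mod 63.
    Write x = 1 + 7·t and substitute into x ≡ 7 (mod 9): 7·t ≡ 7 − 1 = 6 (mod 9).
    The inverse of 7 mod 9 is 4 (since 7·4 = 28 = 3·9 + 1), so t ≡ 4·6 = 24 ≡ 6 (mod 9).
    Then x = 1 + 7·6 = 43, valid modulo lcm(7, 9) = 63: x ≡ 43 (mod 63).
  Combine with x ≡ 2 (mod 8): since gcd(63, 8) = 1, we get a unique residue mod 504.
    Write x = 43 + 63·t and substitute into x ≡ 2 (mod 8): 63·t ≡ 2 − 43 = -41 (mod 8).
    Reduce coefficients mod 8: 7·t ≡ 7 (mod 8).
    The inverse of 7 mod 8 is 7 (since 7·7 = 49 = 6·8 + 1), so t ≡ 7·7 = 49 ≡ 1 (mod 8).
    Then x = 43 + 63·1 = 106, valid modulo lcm(63, 8) = 504: x ≡ 106 (mod 504).
Verify: 106 mod 7 = 1 ✓, 106 mod 9 = 7 ✓, 106 mod 8 = 2 ✓.

x ≡ 106 (mod 504).


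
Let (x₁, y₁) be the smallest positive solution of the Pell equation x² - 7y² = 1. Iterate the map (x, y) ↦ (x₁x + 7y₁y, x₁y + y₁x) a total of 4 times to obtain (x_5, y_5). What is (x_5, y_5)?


Step 1: Find the fundamental solution (x₁, y₁) of x² - 7y² = 1.
  Expand √7 as a continued fraction. a₀ = ⌊√7⌋ = 2; iterate m_{k+1} = d_k·a_k − m_k, d_{k+1} = (7 − m_{k+1}²)/d_k, a_{k+1} = ⌊(a₀ + m_{k+1})/d_{k+1}⌋ (starting m₀ = 0, d₀ = 1), with convergents p_k = a_k·p_{k-1} + p_{k-2}, q_k = a_k·q_{k-1} + q_{k-2} (p₋₁ = 1, q₋₁ = 0):
  k = 0: a₀ = 2; p₀/q₀ = 2/1; p₀² − 7·q₀² = 4 − 7 = -3.
  k = 1: m = 2, d = 3, a = ⌊(2 + 2)/3⌋ = 1; p/q = (1·2 + 1)/(1·1 + 0) = 3/1; p² − 7·q² = 9 − 7 = 2.
  k = 2: m = 1, d = 2, a = ⌊(2 + 1)/2⌋ = 1; p/q = (1·3 + 2)/(1·1 + 1) = 5/2; p² − 7·q² = 25 − 28 = -3.
  k = 3: m = 1, d = 3, a = ⌊(2 + 1)/3⌋ = 1; p/q = (1·5 + 3)/(1·2 + 1) = 8/3; p² − 7·q² = 64 − 63 = 1.
  The first convergent with p² − 7·q² = 1 gives the fundamental solution (x₁, y₁) = (8, 3).
Step 2: Apply the recurrence (x_{n+1}, y_{n+1}) = (x₁x_n + 7y₁y_n, x₁y_n + y₁x_n) repeatedly.
  From (x_1, y_1) = (8, 3): x_2 = 8·8 + 7·3·3 = 127; y_2 = 8·3 + 3·8 = 48.
  From (x_2, y_2) = (127, 48): x_3 = 8·127 + 7·3·48 = 2024; y_3 = 8·48 + 3·127 = 765.
  From (x_3, y_3) = (2024, 765): x_4 = 8·2024 + 7·3·765 = 32257; y_4 = 8·765 + 3·2024 = 12192.
  From (x_4, y_4) = (32257, 12192): x_5 = 8·32257 + 7·3·12192 = 514088; y_5 = 8·12192 + 3·32257 = 194307.
Step 3: Verify x_5² - 7·y_5² = 264286471744 - 264286471743 = 1 (should be 1). ✓

(x_1, y_1) = (8, 3); (x_5, y_5) = (514088, 194307).


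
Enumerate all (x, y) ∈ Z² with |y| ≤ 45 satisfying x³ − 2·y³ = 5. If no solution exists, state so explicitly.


The equation is x³ - 2y³ = 5. For fixed y, x³ = 2·y³ + 5, so a solution requires the RHS to be a perfect cube.
Strategy: iterate y from -45 to 45, compute RHS = 2·y³ + 5, and check whether it is a (positive or negative) perfect cube.
Check small values of y:
  y = 0: RHS = 5 is not a perfect cube.
  y = 1: RHS = 7 is not a perfect cube.
  y = -1: RHS = 3 is not a perfect cube.
  y = 2: RHS = 21 is not a perfect cube.
  y = -2: RHS = -11 is not a perfect cube.
  y = 3: RHS = 59 is not a perfect cube.
  y = -3: RHS = -49 is not a perfect cube.
Continuing the search up to |y| = 45 finds no solutions either.
No (x, y) in the scanned range satisfies the equation.

No integer solutions with |y| ≤ 45.


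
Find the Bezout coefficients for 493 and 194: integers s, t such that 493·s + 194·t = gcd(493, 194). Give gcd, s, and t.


Euclidean algorithm on (493, 194) — divide until remainder is 0:
  493 = 2 · 194 + 105
  194 = 1 · 105 + 89
  105 = 1 · 89 + 16
  89 = 5 · 16 + 9
  16 = 1 · 9 + 7
  9 = 1 · 7 + 2
  7 = 3 · 2 + 1
  2 = 2 · 1 + 0
gcd(493, 194) = 1.
Track Bezout coefficients alongside the remainders: start with r₀ = 493 = a·1 + b·0 (s = 1, t = 0) and r₁ = 194 = a·0 + b·1 (s = 0, t = 1); each new remainder r_{k+1} = r_{k-1} − q_k·r_k inherits s_{k+1} = s_{k-1} − q_k·s_k, t_{k+1} = t_{k-1} − q_k·t_k, so r_k = a·s_k + b·t_k at every step:
  q = 2: r = 105, s = 1 − 2·0 = 1, t = 0 − 2·1 = -2  (check: 493·1 + 194·(-2) = 105)
  q = 1: r = 89, s = 0 − 1·1 = -1, t = 1 − 1·(-2) = 3  (check: 493·(-1) + 194·3 = 89)
  q = 1: r = 16, s = 1 − 1·(-1) = 2, t = -2 − 1·3 = -5  (check: 493·2 + 194·(-5) = 16)
  q = 5: r = 9, s = -1 − 5·2 = -11, t = 3 − 5·(-5) = 28  (check: 493·(-11) + 194·28 = 9)
  q = 1: r = 7, s = 2 − 1·(-11) = 13, t = -5 − 1·28 = -33  (check: 493·13 + 194·(-33) = 7)
  q = 1: r = 2, s = -11 − 1·13 = -24, t = 28 − 1·(-33) = 61  (check: 493·(-24) + 194·61 = 2)
  q = 3: r = 1, s = 13 − 3·(-24) = 85, t = -33 − 3·61 = -216  (check: 493·85 + 194·(-216) = 1)
The row with r = 1 (the gcd) gives the Bezout coefficients s = 85, t = -216.
Result: 493 · (85) + 194 · (-216) = 1.

gcd(493, 194) = 1; s = 85, t = -216 (check: 493·85 + 194·(-216) = 1).


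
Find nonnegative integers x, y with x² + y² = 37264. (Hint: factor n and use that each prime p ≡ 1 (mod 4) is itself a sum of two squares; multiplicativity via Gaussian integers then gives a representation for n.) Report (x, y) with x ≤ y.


Step 1: Factor n = 37264 = 2^4 · 17 · 137.
Step 2: Check the mod-4 condition on each prime factor: 2 = 2 (special); 17 ≡ 1 (mod 4), exponent 1; 137 ≡ 1 (mod 4), exponent 1.
All primes ≡ 3 (mod 4) appear to even exponent (or don't appear), so by the two-squares theorem n IS expressible as a sum of two squares.
Step 3: Build a representation. Group n = k² · m with k = 4 and m = 17 · 137 = 2329 (a product of primes ≡ 1 (mod 4)); a representation of m scales to one of n via (k·x)² + (k·y)² = k²(x² + y²). Each prime p ≡ 1 (mod 4) is itself a sum of two squares; find a² by testing p − a² for a perfect square:
  17: 17 − 1² = 16 = 4² ⇒ 17 = 1² + 4².
  137: 137 − 1² = 136, 137 − 2² = 133, 137 − 3² = 128, 137 − 4² = 121 = 11² ⇒ 137 = 4² + 11².
  Combine using the Brahmagupta–Fibonacci identity (a² + b²)(c² + d²) = (ac − bd)² + (ad + bc)² = (ac + bd)² + (ad − bc)²:
  17 · 137 = 2329: from (1² + 4²)(4² + 11²), take (1·4 − 4·11, 1·11 + 4·4) = (4 − 44, 11 + 16) = (-40, 27); dropping signs (only squares matter) gives (40, 27); check 40² + 27² = 1600 + 729 = 2329 ✓.
  Scale by k = 4: (4·40, 4·27) = (160, 108).
Step 4: Order so x ≤ y and verify: 108² + 160² = 11664 + 25600 = 37264 = n. ✓

n = 37264 = 108² + 160² (one valid representation with x ≤ y).


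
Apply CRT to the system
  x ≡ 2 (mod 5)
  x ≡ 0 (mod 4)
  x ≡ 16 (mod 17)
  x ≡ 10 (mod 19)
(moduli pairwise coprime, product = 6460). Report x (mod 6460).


Product of moduli M = 5 · 4 · 17 · 19 = 6460.
Merge one congruence at a time:
  Start: x ≡ 2 (mod 5).
  Combine with x ≡ 0 (mod 4); new modulus lcm = 20.
    Write x = 2 + 5·t and substitute into x ≡ 0 (mod 4): 5·t ≡ 0 − 2 = -2 (mod 4).
    Reduce coefficients mod 4: 1·t ≡ 2 (mod 4).
    So t ≡ 2 (mod 4).
    Then x = 2 + 5·2 = 12, valid modulo lcm(5, 4) = 20: x ≡ 12 (mod 20).
  Combine with x ≡ 16 (mod 17); new modulus lcm = 340.
    Write x = 12 + 20·t and substitute into x ≡ 16 (mod 17): 20·t ≡ 16 − 12 = 4 (mod 17).
    Reduce coefficients mod 17: 3·t ≡ 4 (mod 17).
    The inverse of 3 mod 17 is 6 (since 3·6 = 18 = 1·17 + 1), so t ≡ 6·4 = 24 ≡ 7 (mod 17).
    Then x = 12 + 20·7 = 152, valid modulo lcm(20, 17) = 340: x ≡ 152 (mod 340).
  Combine with x ≡ 10 (mod 19); new modulus lcm = 6460.
    Write x = 152 + 340·t and substitute into x ≡ 10 (mod 19): 340·t ≡ 10 − 152 = -142 (mod 19).
    Reduce coefficients mod 19: 17·t ≡ 10 (mod 19).
    The inverse of 17 mod 19 is 9 (since 17·9 = 153 = 8·19 + 1), so t ≡ 9·10 = 90 ≡ 14 (mod 19).
    Then x = 152 + 340·14 = 4912, valid modulo lcm(340, 19) = 6460: x ≡ 4912 (mod 6460).
Verify against each original: 4912 mod 5 = 2, 4912 mod 4 = 0, 4912 mod 17 = 16, 4912 mod 19 = 10.

x ≡ 4912 (mod 6460).


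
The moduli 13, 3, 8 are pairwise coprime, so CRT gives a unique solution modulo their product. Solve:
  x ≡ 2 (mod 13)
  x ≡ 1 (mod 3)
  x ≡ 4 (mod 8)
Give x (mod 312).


Moduli 13, 3, 8 are pairwise coprime; by CRT there is a unique solution modulo M = 13 · 3 · 8 = 312.
Solve pairwise, accumulating the modulus:
  Start with x ≡ 2 (mod 13).
  Combine with x ≡ 1 (mod 3): since gcd(13, 3) = 1, we get a unique residue mod 39.
    Write x = 2 + 13·t and substitute into x ≡ 1 (mod 3): 13·t ≡ 1 − 2 = -1 (mod 3).
    Reduce coefficients mod 3: 1·t ≡ 2 (mod 3).
    So t ≡ 2 (mod 3).
    Then x = 2 + 13·2 = 28, valid modulo lcm(13, 3) = 39: x ≡ 28 (mod 39).
  Combine with x ≡ 4 (mod 8): since gcd(39, 8) = 1, we get a unique residue mod 312.
    Write x = 28 + 39·t and substitute into x ≡ 4 (mod 8): 39·t ≡ 4 − 28 = -24 (mod 8).
    Reduce coefficients mod 8: 7·t ≡ 0 (mod 8).
    The inverse of 7 mod 8 is 7 (since 7·7 = 49 = 6·8 + 1), so t ≡ 7·0 = 0 ≡ 0 (mod 8).
    Then x = 28 + 39·0 = 28, valid modulo lcm(39, 8) = 312: x ≡ 28 (mod 312).
Verify: 28 mod 13 = 2 ✓, 28 mod 3 = 1 ✓, 28 mod 8 = 4 ✓.

x ≡ 28 (mod 312).


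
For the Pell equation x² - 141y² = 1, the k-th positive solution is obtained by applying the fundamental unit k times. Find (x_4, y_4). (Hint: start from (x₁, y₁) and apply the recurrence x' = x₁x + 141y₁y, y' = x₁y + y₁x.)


Step 1: Find the fundamental solution (x₁, y₁) of x² - 141y² = 1.
  Expand √141 as a continued fraction. a₀ = ⌊√141⌋ = 11; iterate m_{k+1} = d_k·a_k − m_k, d_{k+1} = (141 − m_{k+1}²)/d_k, a_{k+1} = ⌊(a₀ + m_{k+1})/d_{k+1}⌋ (starting m₀ = 0, d₀ = 1), with convergents p_k = a_k·p_{k-1} + p_{k-2}, q_k = a_k·q_{k-1} + q_{k-2} (p₋₁ = 1, q₋₁ = 0):
  k = 0: a₀ = 11; p₀/q₀ = 11/1; p₀² − 141·q₀² = 121 − 141 = -20.
  k = 1: m = 11, d = 20, a = ⌊(11 + 11)/20⌋ = 1; p/q = (1·11 + 1)/(1·1 + 0) = 12/1; p² − 141·q² = 144 − 141 = 3.
  k = 2: m = 9, d = 3, a = ⌊(11 + 9)/3⌋ = 6; p/q = (6·12 + 11)/(6·1 + 1) = 83/7; p² − 141·q² = 6889 − 6909 = -20.
  k = 3: m = 9, d = 20, a = ⌊(11 + 9)/20⌋ = 1; p/q = (1·83 + 12)/(1·7 + 1) = 95/8; p² − 141·q² = 9025 − 9024 = 1.
  The first convergent with p² − 141·q² = 1 gives the fundamental solution (x₁, y₁) = (95, 8).
Step 2: Apply the recurrence (x_{n+1}, y_{n+1}) = (x₁x_n + 141y₁y_n, x₁y_n + y₁x_n) repeatedly.
  From (x_1, y_1) = (95, 8): x_2 = 95·95 + 141·8·8 = 18049; y_2 = 95·8 + 8·95 = 1520.
  From (x_2, y_2) = (18049, 1520): x_3 = 95·18049 + 141·8·1520 = 3429215; y_3 = 95·1520 + 8·18049 = 288792.
  From (x_3, y_3) = (3429215, 288792): x_4 = 95·3429215 + 141·8·288792 = 651532801; y_4 = 95·288792 + 8·3429215 = 54868960.
Step 3: Verify x_4² - 141·y_4² = 424494990778905601 - 424494990778905600 = 1 (should be 1). ✓

(x_1, y_1) = (95, 8); (x_4, y_4) = (651532801, 54868960).


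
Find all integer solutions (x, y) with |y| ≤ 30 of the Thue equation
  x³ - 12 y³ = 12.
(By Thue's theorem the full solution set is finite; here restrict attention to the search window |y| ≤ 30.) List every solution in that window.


The equation is x³ - 12y³ = 12. For fixed y, x³ = 12·y³ + 12, so a solution requires the RHS to be a perfect cube.
Strategy: iterate y from -30 to 30, compute RHS = 12·y³ + 12, and check whether it is a (positive or negative) perfect cube.
Check small values of y:
  y = 0: RHS = 12 is not a perfect cube.
  y = 1: RHS = 24 is not a perfect cube.
  y = -1: RHS = 0 = (0)³ ⇒ x = 0 works.
  y = 2: RHS = 108 is not a perfect cube.
  y = -2: RHS = -84 is not a perfect cube.
  y = 3: RHS = 336 is not a perfect cube.
  y = -3: RHS = -312 is not a perfect cube.
Continuing the search up to |y| = 30 finds no further solutions beyond those listed.
Collected solutions: (0, -1).

Solutions (with |y| ≤ 30): (0, -1).


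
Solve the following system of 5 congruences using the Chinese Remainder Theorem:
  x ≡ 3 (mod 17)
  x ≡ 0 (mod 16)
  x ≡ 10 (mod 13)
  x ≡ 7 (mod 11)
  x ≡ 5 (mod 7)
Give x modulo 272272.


Product of moduli M = 17 · 16 · 13 · 11 · 7 = 272272.
Merge one congruence at a time:
  Start: x ≡ 3 (mod 17).
  Combine with x ≡ 0 (mod 16); new modulus lcm = 272.
    Write x = 3 + 17·t and substitute into x ≡ 0 (mod 16): 17·t ≡ 0 − 3 = -3 (mod 16).
    Reduce coefficients mod 16: 1·t ≡ 13 (mod 16).
    So t ≡ 13 (mod 16).
    Then x = 3 + 17·13 = 224, valid modulo lcm(17, 16) = 272: x ≡ 224 (mod 272).
  Combine with x ≡ 10 (mod 13); new modulus lcm = 3536.
    Write x = 224 + 272·t and substitute into x ≡ 10 (mod 13): 272·t ≡ 10 − 224 = -214 (mod 13).
    Reduce coefficients mod 13: 12·t ≡ 7 (mod 13).
    The inverse of 12 mod 13 is 12 (since 12·12 = 144 = 11·13 + 1), so t ≡ 12·7 = 84 ≡ 6 (mod 13).
    Then x = 224 + 272·6 = 1856, valid modulo lcm(272, 13) = 3536: x ≡ 1856 (mod 3536).
  Combine with x ≡ 7 (mod 11); new modulus lcm = 38896.
    Write x = 1856 + 3536·t and substitute into x ≡ 7 (mod 11): 3536·t ≡ 7 − 1856 = -1849 (mod 11).
    Reduce coefficients mod 11: 5·t ≡ 10 (mod 11).
    The inverse of 5 mod 11 is 9 (since 5·9 = 45 = 4·11 + 1), so t ≡ 9·10 = 90 ≡ 2 (mod 11).
    Then x = 1856 + 3536·2 = 8928, valid modulo lcm(3536, 11) = 38896: x ≡ 8928 (mod 38896).
  Combine with x ≡ 5 (mod 7); new modulus lcm = 272272.
    Write x = 8928 + 38896·t and substitute into x ≡ 5 (mod 7): 38896·t ≡ 5 − 8928 = -8923 (mod 7).
    Reduce coefficients mod 7: 4·t ≡ 2 (mod 7).
    The inverse of 4 mod 7 is 2 (since 4·2 = 8 = 1·7 + 1), so t ≡ 2·2 = 4 ≡ 4 (mod 7).
    Then x = 8928 + 38896·4 = 164512, valid modulo lcm(38896, 7) = 272272: x ≡ 164512 (mod 272272).
Verify against each original: 164512 mod 17 = 3, 164512 mod 16 = 0, 164512 mod 13 = 10, 164512 mod 11 = 7, 164512 mod 7 = 5.

x ≡ 164512 (mod 272272).


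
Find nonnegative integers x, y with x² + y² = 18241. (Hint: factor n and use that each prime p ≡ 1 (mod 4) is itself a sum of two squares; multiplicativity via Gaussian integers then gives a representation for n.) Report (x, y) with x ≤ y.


Step 1: Factor n = 18241 = 17 · 29 · 37.
Step 2: Check the mod-4 condition on each prime factor: 17 ≡ 1 (mod 4), exponent 1; 29 ≡ 1 (mod 4), exponent 1; 37 ≡ 1 (mod 4), exponent 1.
All primes ≡ 3 (mod 4) appear to even exponent (or don't appear), so by the two-squares theorem n IS expressible as a sum of two squares.
Step 3: Build a representation. Here n = 17 · 29 · 37 is a product of primes ≡ 1 (mod 4). Each prime p ≡ 1 (mod 4) is itself a sum of two squares; find a² by testing p − a² for a perfect square:
  17: 17 − 1² = 16 = 4² ⇒ 17 = 1² + 4².
  29: 29 − 1² = 28, 29 − 2² = 25 = 5² ⇒ 29 = 2² + 5².
  37: 37 − 1² = 36 = 6² ⇒ 37 = 1² + 6².
  Combine using the Brahmagupta–Fibonacci identity (a² + b²)(c² + d²) = (ac − bd)² + (ad + bc)² = (ac + bd)² + (ad − bc)²:
  17 · 29 = 493: from (1² + 4²)(2² + 5²), take (1·2 − 4·5, 1·5 + 4·2) = (2 − 20, 5 + 8) = (-18, 13); dropping signs (only squares matter) gives (18, 13); check 18² + 13² = 324 + 169 = 493 ✓.
  493 · 37 = 18241: from (18² + 13²)(1² + 6²), take (18·1 − 13·6, 18·6 + 13·1) = (18 − 78, 108 + 13) = (-60, 121); dropping signs (only squares matter) gives (60, 121); check 60² + 121² = 3600 + 14641 = 18241 ✓.
Step 4: Order so x ≤ y and verify: 60² + 121² = 3600 + 14641 = 18241 = n. ✓

n = 18241 = 60² + 121² (one valid representation with x ≤ y).


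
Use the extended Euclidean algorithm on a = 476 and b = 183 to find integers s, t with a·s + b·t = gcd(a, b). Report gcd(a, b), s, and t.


Euclidean algorithm on (476, 183) — divide until remainder is 0:
  476 = 2 · 183 + 110
  183 = 1 · 110 + 73
  110 = 1 · 73 + 37
  73 = 1 · 37 + 36
  37 = 1 · 36 + 1
  36 = 36 · 1 + 0
gcd(476, 183) = 1.
Track Bezout coefficients alongside the remainders: start with r₀ = 476 = a·1 + b·0 (s = 1, t = 0) and r₁ = 183 = a·0 + b·1 (s = 0, t = 1); each new remainder r_{k+1} = r_{k-1} − q_k·r_k inherits s_{k+1} = s_{k-1} − q_k·s_k, t_{k+1} = t_{k-1} − q_k·t_k, so r_k = a·s_k + b·t_k at every step:
  q = 2: r = 110, s = 1 − 2·0 = 1, t = 0 − 2·1 = -2  (check: 476·1 + 183·(-2) = 110)
  q = 1: r = 73, s = 0 − 1·1 = -1, t = 1 − 1·(-2) = 3  (check: 476·(-1) + 183·3 = 73)
  q = 1: r = 37, s = 1 − 1·(-1) = 2, t = -2 − 1·3 = -5  (check: 476·2 + 183·(-5) = 37)
  q = 1: r = 36, s = -1 − 1·2 = -3, t = 3 − 1·(-5) = 8  (check: 476·(-3) + 183·8 = 36)
  q = 1: r = 1, s = 2 − 1·(-3) = 5, t = -5 − 1·8 = -13  (check: 476·5 + 183·(-13) = 1)
The row with r = 1 (the gcd) gives the Bezout coefficients s = 5, t = -13.
Result: 476 · (5) + 183 · (-13) = 1.

gcd(476, 183) = 1; s = 5, t = -13 (check: 476·5 + 183·(-13) = 1).


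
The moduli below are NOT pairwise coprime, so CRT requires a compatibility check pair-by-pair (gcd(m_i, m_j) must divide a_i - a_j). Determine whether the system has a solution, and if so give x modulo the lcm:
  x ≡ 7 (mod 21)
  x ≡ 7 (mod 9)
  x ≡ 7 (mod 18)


Moduli 21, 9, 18 are not pairwise coprime, so CRT works modulo lcm(m_i) when all pairwise compatibility conditions hold.
Pairwise compatibility: gcd(m_i, m_j) must divide a_i - a_j for every pair.
Merge one congruence at a time:
  Start: x ≡ 7 (mod 21).
  Combine with x ≡ 7 (mod 9): gcd(21, 9) = 3; 7 - 7 = 0, which IS divisible by 3, so compatible.
    Write x = 7 + 21·t and substitute into x ≡ 7 (mod 9): 21·t ≡ 7 − 7 = 0 (mod 9).
    Divide the congruence (and modulus) by g = 3: 7·t ≡ 0 (mod 3).
    Reduce coefficients mod 3: 1·t ≡ 0 (mod 3).
    So t ≡ 0 (mod 3).
    Then x = 7 + 21·0 = 7, valid modulo lcm(21, 9) = 63: x ≡ 7 (mod 63).
  Combine with x ≡ 7 (mod 18): gcd(63, 18) = 9; 7 - 7 = 0, which IS divisible by 9, so compatible.
    Write x = 7 + 63·t and substitute into x ≡ 7 (mod 18): 63·t ≡ 7 − 7 = 0 (mod 18).
    Divide the congruence (and modulus) by g = 9: 7·t ≡ 0 (mod 2).
    Reduce coefficients mod 2: 1·t ≡ 0 (mod 2).
    So t ≡ 0 (mod 2).
    Then x = 7 + 63·0 = 7, valid modulo lcm(63, 18) = 126: x ≡ 7 (mod 126).
Verify: 7 mod 21 = 7, 7 mod 9 = 7, 7 mod 18 = 7.

x ≡ 7 (mod 126).


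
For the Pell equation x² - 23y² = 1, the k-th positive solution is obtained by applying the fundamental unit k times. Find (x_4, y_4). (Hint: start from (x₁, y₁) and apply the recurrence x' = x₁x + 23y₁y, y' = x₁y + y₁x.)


Step 1: Find the fundamental solution (x₁, y₁) of x² - 23y² = 1.
  Expand √23 as a continued fraction. a₀ = ⌊√23⌋ = 4; iterate m_{k+1} = d_k·a_k − m_k, d_{k+1} = (23 − m_{k+1}²)/d_k, a_{k+1} = ⌊(a₀ + m_{k+1})/d_{k+1}⌋ (starting m₀ = 0, d₀ = 1), with convergents p_k = a_k·p_{k-1} + p_{k-2}, q_k = a_k·q_{k-1} + q_{k-2} (p₋₁ = 1, q₋₁ = 0):
  k = 0: a₀ = 4; p₀/q₀ = 4/1; p₀² − 23·q₀² = 16 − 23 = -7.
  k = 1: m = 4, d = 7, a = ⌊(4 + 4)/7⌋ = 1; p/q = (1·4 + 1)/(1·1 + 0) = 5/1; p² − 23·q² = 25 − 23 = 2.
  k = 2: m = 3, d = 2, a = ⌊(4 + 3)/2⌋ = 3; p/q = (3·5 + 4)/(3·1 + 1) = 19/4; p² − 23·q² = 361 − 368 = -7.
  k = 3: m = 3, d = 7, a = ⌊(4 + 3)/7⌋ = 1; p/q = (1·19 + 5)/(1·4 + 1) = 24/5; p² − 23·q² = 576 − 575 = 1.
  The first convergent with p² − 23·q² = 1 gives the fundamental solution (x₁, y₁) = (24, 5).
Step 2: Apply the recurrence (x_{n+1}, y_{n+1}) = (x₁x_n + 23y₁y_n, x₁y_n + y₁x_n) repeatedly.
  From (x_1, y_1) = (24, 5): x_2 = 24·24 + 23·5·5 = 1151; y_2 = 24·5 + 5·24 = 240.
  From (x_2, y_2) = (1151, 240): x_3 = 24·1151 + 23·5·240 = 55224; y_3 = 24·240 + 5·1151 = 11515.
  From (x_3, y_3) = (55224, 11515): x_4 = 24·55224 + 23·5·11515 = 2649601; y_4 = 24·11515 + 5·55224 = 552480.
Step 3: Verify x_4² - 23·y_4² = 7020385459201 - 7020385459200 = 1 (should be 1). ✓

(x_1, y_1) = (24, 5); (x_4, y_4) = (2649601, 552480).


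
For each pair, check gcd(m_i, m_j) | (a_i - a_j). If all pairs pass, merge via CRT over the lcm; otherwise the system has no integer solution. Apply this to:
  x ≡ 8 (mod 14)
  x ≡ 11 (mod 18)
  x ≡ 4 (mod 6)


Moduli 14, 18, 6 are not pairwise coprime, so CRT works modulo lcm(m_i) when all pairwise compatibility conditions hold.
Pairwise compatibility: gcd(m_i, m_j) must divide a_i - a_j for every pair.
Merge one congruence at a time:
  Start: x ≡ 8 (mod 14).
  Combine with x ≡ 11 (mod 18): gcd(14, 18) = 2, and 11 - 8 = 3 is NOT divisible by 2.
    ⇒ system is inconsistent (no integer solution).

No solution (the system is inconsistent).


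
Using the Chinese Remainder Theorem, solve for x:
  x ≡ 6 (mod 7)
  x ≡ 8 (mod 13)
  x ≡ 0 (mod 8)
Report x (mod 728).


Moduli 7, 13, 8 are pairwise coprime; by CRT there is a unique solution modulo M = 7 · 13 · 8 = 728.
Solve pairwise, accumulating the modulus:
  Start with x ≡ 6 (mod 7).
  Combine with x ≡ 8 (mod 13): since gcd(7, 13) = 1, we get a unique residue mod 91.
    Write x = 6 + 7·t and substitute into x ≡ 8 (mod 13): 7·t ≡ 8 − 6 = 2 (mod 13).
    The inverse of 7 mod 13 is 2 (since 7·2 = 14 = 1·13 + 1), so t ≡ 2·2 = 4 ≡ 4 (mod 13).
    Then x = 6 + 7·4 = 34, valid modulo lcm(7, 13) = 91: x ≡ 34 (mod 91).
  Combine with x ≡ 0 (mod 8): since gcd(91, 8) = 1, we get a unique residue mod 728.
    Write x = 34 + 91·t and substitute into x ≡ 0 (mod 8): 91·t ≡ 0 − 34 = -34 (mod 8).
    Reduce coefficients mod 8: 3·t ≡ 6 (mod 8).
    The inverse of 3 mod 8 is 3 (since 3·3 = 9 = 1·8 + 1), so t ≡ 3·6 = 18 ≡ 2 (mod 8).
    Then x = 34 + 91·2 = 216, valid modulo lcm(91, 8) = 728: x ≡ 216 (mod 728).
Verify: 216 mod 7 = 6 ✓, 216 mod 13 = 8 ✓, 216 mod 8 = 0 ✓.

x ≡ 216 (mod 728).


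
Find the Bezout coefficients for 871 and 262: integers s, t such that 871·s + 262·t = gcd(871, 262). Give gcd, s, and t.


Euclidean algorithm on (871, 262) — divide until remainder is 0:
  871 = 3 · 262 + 85
  262 = 3 · 85 + 7
  85 = 12 · 7 + 1
  7 = 7 · 1 + 0
gcd(871, 262) = 1.
Track Bezout coefficients alongside the remainders: start with r₀ = 871 = a·1 + b·0 (s = 1, t = 0) and r₁ = 262 = a·0 + b·1 (s = 0, t = 1); each new remainder r_{k+1} = r_{k-1} − q_k·r_k inherits s_{k+1} = s_{k-1} − q_k·s_k, t_{k+1} = t_{k-1} − q_k·t_k, so r_k = a·s_k + b·t_k at every step:
  q = 3: r = 85, s = 1 − 3·0 = 1, t = 0 − 3·1 = -3  (check: 871·1 + 262·(-3) = 85)
  q = 3: r = 7, s = 0 − 3·1 = -3, t = 1 − 3·(-3) = 10  (check: 871·(-3) + 262·10 = 7)
  q = 12: r = 1, s = 1 − 12·(-3) = 37, t = -3 − 12·10 = -123  (check: 871·37 + 262·(-123) = 1)
The row with r = 1 (the gcd) gives the Bezout coefficients s = 37, t = -123.
Result: 871 · (37) + 262 · (-123) = 1.

gcd(871, 262) = 1; s = 37, t = -123 (check: 871·37 + 262·(-123) = 1).


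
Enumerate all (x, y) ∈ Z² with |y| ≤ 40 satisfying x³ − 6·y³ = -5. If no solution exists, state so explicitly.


The equation is x³ - 6y³ = -5. For fixed y, x³ = 6·y³ − 5, so a solution requires the RHS to be a perfect cube.
Strategy: iterate y from -40 to 40, compute RHS = 6·y³ − 5, and check whether it is a (positive or negative) perfect cube.
Check small values of y:
  y = 0: RHS = -5 is not a perfect cube.
  y = 1: RHS = 1 = (1)³ ⇒ x = 1 works.
  y = -1: RHS = -11 is not a perfect cube.
  y = 2: RHS = 43 is not a perfect cube.
  y = -2: RHS = -53 is not a perfect cube.
  y = 3: RHS = 157 is not a perfect cube.
  y = -3: RHS = -167 is not a perfect cube.
Continuing the search up to |y| = 40 finds no further solutions beyond those listed.
Collected solutions: (1, 1).

Solutions (with |y| ≤ 40): (1, 1).


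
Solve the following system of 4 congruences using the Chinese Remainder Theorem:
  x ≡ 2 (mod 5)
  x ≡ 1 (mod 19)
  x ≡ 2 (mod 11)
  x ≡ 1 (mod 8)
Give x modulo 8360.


Product of moduli M = 5 · 19 · 11 · 8 = 8360.
Merge one congruence at a time:
  Start: x ≡ 2 (mod 5).
  Combine with x ≡ 1 (mod 19); new modulus lcm = 95.
    Write x = 2 + 5·t and substitute into x ≡ 1 (mod 19): 5·t ≡ 1 − 2 = -1 (mod 19).
    Reduce coefficients mod 19: 5·t ≡ 18 (mod 19).
    The inverse of 5 mod 19 is 4 (since 5·4 = 20 = 1·19 + 1), so t ≡ 4·18 = 72 ≡ 15 (mod 19).
    Then x = 2 + 5·15 = 77, valid modulo lcm(5, 19) = 95: x ≡ 77 (mod 95).
  Combine with x ≡ 2 (mod 11); new modulus lcm = 1045.
    Write x = 77 + 95·t and substitute into x ≡ 2 (mod 11): 95·t ≡ 2 − 77 = -75 (mod 11).
    Reduce coefficients mod 11: 7·t ≡ 2 (mod 11).
    The inverse of 7 mod 11 is 8 (since 7·8 = 56 = 5·11 + 1), so t ≡ 8·2 = 16 ≡ 5 (mod 11).
    Then x = 77 + 95·5 = 552, valid modulo lcm(95, 11) = 1045: x ≡ 552 (mod 1045).
  Combine with x ≡ 1 (mod 8); new modulus lcm = 8360.
    Write x = 552 + 1045·t and substitute into x ≡ 1 (mod 8): 1045·t ≡ 1 − 552 = -551 (mod 8).
    Reduce coefficients mod 8: 5·t ≡ 1 (mod 8).
    The inverse of 5 mod 8 is 5 (since 5·5 = 25 = 3·8 + 1), so t ≡ 5·1 = 5 ≡ 5 (mod 8).
    Then x = 552 + 1045·5 = 5777, valid modulo lcm(1045, 8) = 8360: x ≡ 5777 (mod 8360).
Verify against each original: 5777 mod 5 = 2, 5777 mod 19 = 1, 5777 mod 11 = 2, 5777 mod 8 = 1.

x ≡ 5777 (mod 8360).


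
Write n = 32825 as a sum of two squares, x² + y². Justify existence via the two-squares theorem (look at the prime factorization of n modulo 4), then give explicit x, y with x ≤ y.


Step 1: Factor n = 32825 = 5^2 · 13 · 101.
Step 2: Check the mod-4 condition on each prime factor: 5 ≡ 1 (mod 4), exponent 2; 13 ≡ 1 (mod 4), exponent 1; 101 ≡ 1 (mod 4), exponent 1.
All primes ≡ 3 (mod 4) appear to even exponent (or don't appear), so by the two-squares theorem n IS expressible as a sum of two squares.
Step 3: Build a representation. Group n = k² · m with k = 5 and m = 13 · 101 = 1313 (a product of primes ≡ 1 (mod 4)); a representation of m scales to one of n via (k·x)² + (k·y)² = k²(x² + y²). Each prime p ≡ 1 (mod 4) is itself a sum of two squares; find a² by testing p − a² for a perfect square:
  13: 13 − 1² = 12, 13 − 2² = 9 = 3² ⇒ 13 = 2² + 3².
  101: 101 − 1² = 100 = 10² ⇒ 101 = 1² + 10².
  Combine using the Brahmagupta–Fibonacci identity (a² + b²)(c² + d²) = (ac − bd)² + (ad + bc)² = (ac + bd)² + (ad − bc)²:
  13 · 101 = 1313: from (2² + 3²)(1² + 10²), take (2·1 − 3·10, 2·10 + 3·1) = (2 − 30, 20 + 3) = (-28, 23); dropping signs (only squares matter) gives (28, 23); check 28² + 23² = 784 + 529 = 1313 ✓.
  Scale by k = 5: (5·28, 5·23) = (140, 115).
Step 4: Order so x ≤ y and verify: 115² + 140² = 13225 + 19600 = 32825 = n. ✓

n = 32825 = 115² + 140² (one valid representation with x ≤ y).


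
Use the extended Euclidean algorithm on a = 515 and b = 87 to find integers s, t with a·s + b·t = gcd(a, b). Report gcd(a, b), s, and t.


Euclidean algorithm on (515, 87) — divide until remainder is 0:
  515 = 5 · 87 + 80
  87 = 1 · 80 + 7
  80 = 11 · 7 + 3
  7 = 2 · 3 + 1
  3 = 3 · 1 + 0
gcd(515, 87) = 1.
Track Bezout coefficients alongside the remainders: start with r₀ = 515 = a·1 + b·0 (s = 1, t = 0) and r₁ = 87 = a·0 + b·1 (s = 0, t = 1); each new remainder r_{k+1} = r_{k-1} − q_k·r_k inherits s_{k+1} = s_{k-1} − q_k·s_k, t_{k+1} = t_{k-1} − q_k·t_k, so r_k = a·s_k + b·t_k at every step:
  q = 5: r = 80, s = 1 − 5·0 = 1, t = 0 − 5·1 = -5  (check: 515·1 + 87·(-5) = 80)
  q = 1: r = 7, s = 0 − 1·1 = -1, t = 1 − 1·(-5) = 6  (check: 515·(-1) + 87·6 = 7)
  q = 11: r = 3, s = 1 − 11·(-1) = 12, t = -5 − 11·6 = -71  (check: 515·12 + 87·(-71) = 3)
  q = 2: r = 1, s = -1 − 2·12 = -25, t = 6 − 2·(-71) = 148  (check: 515·(-25) + 87·148 = 1)
The row with r = 1 (the gcd) gives the Bezout coefficients s = -25, t = 148.
Result: 515 · (-25) + 87 · (148) = 1.

gcd(515, 87) = 1; s = -25, t = 148 (check: 515·(-25) + 87·148 = 1).


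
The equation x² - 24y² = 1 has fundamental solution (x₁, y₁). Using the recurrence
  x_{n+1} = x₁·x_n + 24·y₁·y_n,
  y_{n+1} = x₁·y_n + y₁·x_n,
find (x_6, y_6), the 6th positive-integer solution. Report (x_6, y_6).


Step 1: Find the fundamental solution (x₁, y₁) of x² - 24y² = 1.
  Expand √24 as a continued fraction. a₀ = ⌊√24⌋ = 4; iterate m_{k+1} = d_k·a_k − m_k, d_{k+1} = (24 − m_{k+1}²)/d_k, a_{k+1} = ⌊(a₀ + m_{k+1})/d_{k+1}⌋ (starting m₀ = 0, d₀ = 1), with convergents p_k = a_k·p_{k-1} + p_{k-2}, q_k = a_k·q_{k-1} + q_{k-2} (p₋₁ = 1, q₋₁ = 0):
  k = 0: a₀ = 4; p₀/q₀ = 4/1; p₀² − 24·q₀² = 16 − 24 = -8.
  k = 1: m = 4, d = 8, a = ⌊(4 + 4)/8⌋ = 1; p/q = (1·4 + 1)/(1·1 + 0) = 5/1; p² − 24·q² = 25 − 24 = 1.
  The first convergent with p² − 24·q² = 1 gives the fundamental solution (x₁, y₁) = (5, 1).
Step 2: Apply the recurrence (x_{n+1}, y_{n+1}) = (x₁x_n + 24y₁y_n, x₁y_n + y₁x_n) repeatedly.
  From (x_1, y_1) = (5, 1): x_2 = 5·5 + 24·1·1 = 49; y_2 = 5·1 + 1·5 = 10.
  From (x_2, y_2) = (49, 10): x_3 = 5·49 + 24·1·10 = 485; y_3 = 5·10 + 1·49 = 99.
  From (x_3, y_3) = (485, 99): x_4 = 5·485 + 24·1·99 = 4801; y_4 = 5·99 + 1·485 = 980.
  From (x_4, y_4) = (4801, 980): x_5 = 5·4801 + 24·1·980 = 47525; y_5 = 5·980 + 1·4801 = 9701.
  From (x_5, y_5) = (47525, 9701): x_6 = 5·47525 + 24·1·9701 = 470449; y_6 = 5·9701 + 1·47525 = 96030.
Step 3: Verify x_6² - 24·y_6² = 221322261601 - 221322261600 = 1 (should be 1). ✓

(x_1, y_1) = (5, 1); (x_6, y_6) = (470449, 96030).


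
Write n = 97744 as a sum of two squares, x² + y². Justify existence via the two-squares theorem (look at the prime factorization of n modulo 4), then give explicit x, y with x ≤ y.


Step 1: Factor n = 97744 = 2^4 · 41 · 149.
Step 2: Check the mod-4 condition on each prime factor: 2 = 2 (special); 41 ≡ 1 (mod 4), exponent 1; 149 ≡ 1 (mod 4), exponent 1.
All primes ≡ 3 (mod 4) appear to even exponent (or don't appear), so by the two-squares theorem n IS expressible as a sum of two squares.
Step 3: Build a representation. Group n = k² · m with k = 4 and m = 41 · 149 = 6109 (a product of primes ≡ 1 (mod 4)); a representation of m scales to one of n via (k·x)² + (k·y)² = k²(x² + y²). Each prime p ≡ 1 (mod 4) is itself a sum of two squares; find a² by testing p − a² for a perfect square:
  41: 41 − 1² = 40, 41 − 2² = 37, 41 − 3² = 32, 41 − 4² = 25 = 5² ⇒ 41 = 4² + 5².
  149: 149 − 1² = 148, 149 − 2² = 145, 149 − 3² = 140, 149 − 4² = 133, 149 − 5² = 124, 149 − 6² = 113, 149 − 7² = 100 = 10² ⇒ 149 = 7² + 10².
  Combine using the Brahmagupta–Fibonacci identity (a² + b²)(c² + d²) = (ac − bd)² + (ad + bc)² = (ac + bd)² + (ad − bc)²:
  41 · 149 = 6109: from (4² + 5²)(7² + 10²), take (4·7 − 5·10, 4·10 + 5·7) = (28 − 50, 40 + 35) = (-22, 75); dropping signs (only squares matter) gives (22, 75); check 22² + 75² = 484 + 5625 = 6109 ✓.
  Scale by k = 4: (4·22, 4·75) = (88, 300).
Step 4: Order so x ≤ y and verify: 88² + 300² = 7744 + 90000 = 97744 = n. ✓

n = 97744 = 88² + 300² (one valid representation with x ≤ y).


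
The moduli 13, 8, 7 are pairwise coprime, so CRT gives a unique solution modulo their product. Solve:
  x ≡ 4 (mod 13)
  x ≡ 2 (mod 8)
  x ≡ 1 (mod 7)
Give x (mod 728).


Moduli 13, 8, 7 are pairwise coprime; by CRT there is a unique solution modulo M = 13 · 8 · 7 = 728.
Solve pairwise, accumulating the modulus:
  Start with x ≡ 4 (mod 13).
  Combine with x ≡ 2 (mod 8): since gcd(13, 8) = 1, we get a unique residue mod 104.
    Write x = 4 + 13·t and substitute into x ≡ 2 (mod 8): 13·t ≡ 2 − 4 = -2 (mod 8).
    Reduce coefficients mod 8: 5·t ≡ 6 (mod 8).
    The inverse of 5 mod 8 is 5 (since 5·5 = 25 = 3·8 + 1), so t ≡ 5·6 = 30 ≡ 6 (mod 8).
    Then x = 4 + 13·6 = 82, valid modulo lcm(13, 8) = 104: x ≡ 82 (mod 104).
  Combine with x ≡ 1 (mod 7): since gcd(104, 7) = 1, we get a unique residue mod 728.
    Write x = 82 + 104·t and substitute into x ≡ 1 (mod 7): 104·t ≡ 1 − 82 = -81 (mod 7).
    Reduce coefficients mod 7: 6·t ≡ 3 (mod 7).
    The inverse of 6 mod 7 is 6 (since 6·6 = 36 = 5·7 + 1), so t ≡ 6·3 = 18 ≡ 4 (mod 7).
    Then x = 82 + 104·4 = 498, valid modulo lcm(104, 7) = 728: x ≡ 498 (mod 728).
Verify: 498 mod 13 = 4 ✓, 498 mod 8 = 2 ✓, 498 mod 7 = 1 ✓.

x ≡ 498 (mod 728).


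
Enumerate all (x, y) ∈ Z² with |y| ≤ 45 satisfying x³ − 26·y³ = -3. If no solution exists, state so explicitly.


The equation is x³ - 26y³ = -3. For fixed y, x³ = 26·y³ − 3, so a solution requires the RHS to be a perfect cube.
Strategy: iterate y from -45 to 45, compute RHS = 26·y³ − 3, and check whether it is a (positive or negative) perfect cube.
Check small values of y:
  y = 0: RHS = -3 is not a perfect cube.
  y = 1: RHS = 23 is not a perfect cube.
  y = -1: RHS = -29 is not a perfect cube.
  y = 2: RHS = 205 is not a perfect cube.
  y = -2: RHS = -211 is not a perfect cube.
  y = 3: RHS = 699 is not a perfect cube.
  y = -3: RHS = -705 is not a perfect cube.
Continuing the search up to |y| = 45 finds no solutions either.
No (x, y) in the scanned range satisfies the equation.

No integer solutions with |y| ≤ 45.


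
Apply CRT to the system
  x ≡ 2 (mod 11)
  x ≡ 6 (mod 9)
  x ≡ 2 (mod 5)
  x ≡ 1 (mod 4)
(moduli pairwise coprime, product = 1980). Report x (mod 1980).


Product of moduli M = 11 · 9 · 5 · 4 = 1980.
Merge one congruence at a time:
  Start: x ≡ 2 (mod 11).
  Combine with x ≡ 6 (mod 9); new modulus lcm = 99.
    Write x = 2 + 11·t and substitute into x ≡ 6 (mod 9): 11·t ≡ 6 − 2 = 4 (mod 9).
    Reduce coefficients mod 9: 2·t ≡ 4 (mod 9).
    The inverse of 2 mod 9 is 5 (since 2·5 = 10 = 1·9 + 1), so t ≡ 5·4 = 20 ≡ 2 (mod 9).
    Then x = 2 + 11·2 = 24, valid modulo lcm(11, 9) = 99: x ≡ 24 (mod 99).
  Combine with x ≡ 2 (mod 5); new modulus lcm = 495.
    Write x = 24 + 99·t and substitute into x ≡ 2 (mod 5): 99·t ≡ 2 − 24 = -22 (mod 5).
    Reduce coefficients mod 5: 4·t ≡ 3 (mod 5).
    The inverse of 4 mod 5 is 4 (since 4·4 = 16 = 3·5 + 1), so t ≡ 4·3 = 12 ≡ 2 (mod 5).
    Then x = 24 + 99·2 = 222, valid modulo lcm(99, 5) = 495: x ≡ 222 (mod 495).
  Combine with x ≡ 1 (mod 4); new modulus lcm = 1980.
    Write x = 222 + 495·t and substitute into x ≡ 1 (mod 4): 495·t ≡ 1 − 222 = -221 (mod 4).
    Reduce coefficients mod 4: 3·t ≡ 3 (mod 4).
    The inverse of 3 mod 4 is 3 (since 3·3 = 9 = 2·4 + 1), so t ≡ 3·3 = 9 ≡ 1 (mod 4).
    Then x = 222 + 495·1 = 717, valid modulo lcm(495, 4) = 1980: x ≡ 717 (mod 1980).
Verify against each original: 717 mod 11 = 2, 717 mod 9 = 6, 717 mod 5 = 2, 717 mod 4 = 1.

x ≡ 717 (mod 1980).


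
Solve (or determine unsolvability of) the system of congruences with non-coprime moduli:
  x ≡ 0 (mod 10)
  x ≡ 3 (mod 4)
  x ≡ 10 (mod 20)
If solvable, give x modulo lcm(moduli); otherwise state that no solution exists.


Moduli 10, 4, 20 are not pairwise coprime, so CRT works modulo lcm(m_i) when all pairwise compatibility conditions hold.
Pairwise compatibility: gcd(m_i, m_j) must divide a_i - a_j for every pair.
Merge one congruence at a time:
  Start: x ≡ 0 (mod 10).
  Combine with x ≡ 3 (mod 4): gcd(10, 4) = 2, and 3 - 0 = 3 is NOT divisible by 2.
    ⇒ system is inconsistent (no integer solution).

No solution (the system is inconsistent).


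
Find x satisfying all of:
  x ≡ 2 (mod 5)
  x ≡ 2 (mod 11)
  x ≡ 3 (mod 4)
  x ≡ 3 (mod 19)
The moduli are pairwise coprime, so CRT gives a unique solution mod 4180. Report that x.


Product of moduli M = 5 · 11 · 4 · 19 = 4180.
Merge one congruence at a time:
  Start: x ≡ 2 (mod 5).
  Combine with x ≡ 2 (mod 11); new modulus lcm = 55.
    Write x = 2 + 5·t and substitute into x ≡ 2 (mod 11): 5·t ≡ 2 − 2 = 0 (mod 11).
    The inverse of 5 mod 11 is 9 (since 5·9 = 45 = 4·11 + 1), so t ≡ 9·0 = 0 ≡ 0 (mod 11).
    Then x = 2 + 5·0 = 2, valid modulo lcm(5, 11) = 55: x ≡ 2 (mod 55).
  Combine with x ≡ 3 (mod 4); new modulus lcm = 220.
    Write x = 2 + 55·t and substitute into x ≡ 3 (mod 4): 55·t ≡ 3 − 2 = 1 (mod 4).
    Reduce coefficients mod 4: 3·t ≡ 1 (mod 4).
    The inverse of 3 mod 4 is 3 (since 3·3 = 9 = 2·4 + 1), so t ≡ 3·1 = 3 ≡ 3 (mod 4).
    Then x = 2 + 55·3 = 167, valid modulo lcm(55, 4) = 220: x ≡ 167 (mod 220).
  Combine with x ≡ 3 (mod 19); new modulus lcm = 4180.
    Write x = 167 + 220·t and substitute into x ≡ 3 (mod 19): 220·t ≡ 3 − 167 = -164 (mod 19).
    Reduce coefficients mod 19: 11·t ≡ 7 (mod 19).
    The inverse of 11 mod 19 is 7 (since 11·7 = 77 = 4·19 + 1), so t ≡ 7·7 = 49 ≡ 11 (mod 19).
    Then x = 167 + 220·11 = 2587, valid modulo lcm(220, 19) = 4180: x ≡ 2587 (mod 4180).
Verify against each original: 2587 mod 5 = 2, 2587 mod 11 = 2, 2587 mod 4 = 3, 2587 mod 19 = 3.

x ≡ 2587 (mod 4180).


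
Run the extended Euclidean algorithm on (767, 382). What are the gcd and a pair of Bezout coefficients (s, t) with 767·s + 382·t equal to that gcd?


Euclidean algorithm on (767, 382) — divide until remainder is 0:
  767 = 2 · 382 + 3
  382 = 127 · 3 + 1
  3 = 3 · 1 + 0
gcd(767, 382) = 1.
Track Bezout coefficients alongside the remainders: start with r₀ = 767 = a·1 + b·0 (s = 1, t = 0) and r₁ = 382 = a·0 + b·1 (s = 0, t = 1); each new remainder r_{k+1} = r_{k-1} − q_k·r_k inherits s_{k+1} = s_{k-1} − q_k·s_k, t_{k+1} = t_{k-1} − q_k·t_k, so r_k = a·s_k + b·t_k at every step:
  q = 2: r = 3, s = 1 − 2·0 = 1, t = 0 − 2·1 = -2  (check: 767·1 + 382·(-2) = 3)
  q = 127: r = 1, s = 0 − 127·1 = -127, t = 1 − 127·(-2) = 255  (check: 767·(-127) + 382·255 = 1)
The row with r = 1 (the gcd) gives the Bezout coefficients s = -127, t = 255.
Result: 767 · (-127) + 382 · (255) = 1.

gcd(767, 382) = 1; s = -127, t = 255 (check: 767·(-127) + 382·255 = 1).
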